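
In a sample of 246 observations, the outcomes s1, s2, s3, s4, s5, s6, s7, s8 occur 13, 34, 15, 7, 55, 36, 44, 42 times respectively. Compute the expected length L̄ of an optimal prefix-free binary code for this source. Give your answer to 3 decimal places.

2.821 bits/symbol

Probabilities are the counts divided by 246.
Repeatedly combine the two least-probable nodes; the expected code length is the sum of the merged weights.
merge 7/246 + 13/246 → 10/123
merge 5/82 + 10/123 → 35/246
merge 17/123 + 35/246 → 23/82
merge 6/41 + 7/41 → 13/41
merge 22/123 + 55/246 → 33/82
merge 23/82 + 13/41 → 49/82
merge 33/82 + 49/82 → 1
L = 10/123 + 35/246 + 23/82 + 13/41 + 33/82 + 49/82 + 1 = 347/123 ≈ 2.821 bits/symbol.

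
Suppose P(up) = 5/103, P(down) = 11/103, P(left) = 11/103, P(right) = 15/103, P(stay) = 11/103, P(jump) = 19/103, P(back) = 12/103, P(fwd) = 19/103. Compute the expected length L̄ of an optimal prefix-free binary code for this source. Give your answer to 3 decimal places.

2.971 bits/symbol

Repeatedly combine the two least-probable nodes; the expected code length is the sum of the merged weights.
merge 5/103 + 11/103 → 16/103
merge 11/103 + 11/103 → 22/103
merge 12/103 + 15/103 → 27/103
merge 16/103 + 19/103 → 35/103
merge 19/103 + 22/103 → 41/103
merge 27/103 + 35/103 → 62/103
merge 41/103 + 62/103 → 1
L = 16/103 + 22/103 + 27/103 + 35/103 + 41/103 + 62/103 + 1 = 306/103 ≈ 2.971 bits/symbol.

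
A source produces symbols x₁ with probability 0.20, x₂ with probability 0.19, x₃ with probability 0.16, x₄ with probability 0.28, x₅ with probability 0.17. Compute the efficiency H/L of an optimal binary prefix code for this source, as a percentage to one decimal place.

Entropy H = −Σ p log₂ p ≈ 2.2914 bits.
Huffman merges: 4/25+17/100→33/100; 19/100+1/5→39/100; 7/25+33/100→61/100; 39/100+61/100→1. L = 233/100 ≈ 2.3300.
Efficiency = H/L = 2.2914/2.3300 = 98.3%.

98.3%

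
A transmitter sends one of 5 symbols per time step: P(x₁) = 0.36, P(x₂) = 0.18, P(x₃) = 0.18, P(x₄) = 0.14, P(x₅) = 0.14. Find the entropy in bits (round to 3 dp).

H = −Σ pᵢ log₂ pᵢ.
−0.36·log₂(0.36) = 0.5306
−0.18·log₂(0.18) = 0.4453
−0.18·log₂(0.18) = 0.4453
−0.14·log₂(0.14) = 0.3971
−0.14·log₂(0.14) = 0.3971
Sum ≈ 2.2155 → 2.215 bits.

2.215 bits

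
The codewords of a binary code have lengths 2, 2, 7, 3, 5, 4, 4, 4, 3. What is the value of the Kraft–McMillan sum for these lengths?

With common denominator 2^7 = 128: Σ 2^(−ℓᵢ) = 32/128 + 32/128 + 1/128 + 16/128 + 4/128 + 8/128 + 8/128 + 8/128 + 16/128 = 125/128 = 0.9765625.

0.9765625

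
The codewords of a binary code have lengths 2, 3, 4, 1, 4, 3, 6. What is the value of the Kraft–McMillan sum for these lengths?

1.140625

With common denominator 2^6 = 64: Σ 2^(−ℓᵢ) = 16/64 + 8/64 + 4/64 + 32/64 + 4/64 + 8/64 + 1/64 = 73/64 = 1.140625.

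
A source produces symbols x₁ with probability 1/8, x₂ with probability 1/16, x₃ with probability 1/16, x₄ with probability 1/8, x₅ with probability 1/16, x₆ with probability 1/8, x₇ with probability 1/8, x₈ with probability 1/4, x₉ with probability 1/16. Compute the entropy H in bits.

3 bits

Each probability is a power of 1/2, so log₂(1/p) is an integer.
H = Σ p·log₂(1/p) = 1/8·3 + 1/16·4 + 1/16·4 + 1/8·3 + 1/16·4 + 1/8·3 + 1/8·3 + 1/4·2 + 1/16·4 = 3 bits.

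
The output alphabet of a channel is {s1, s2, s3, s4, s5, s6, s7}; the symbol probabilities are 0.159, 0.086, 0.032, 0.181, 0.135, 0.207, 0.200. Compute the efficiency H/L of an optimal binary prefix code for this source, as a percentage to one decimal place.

98.0%

Entropy H = −Σ p log₂ p ≈ 2.6562 bits.
Huffman merges: 4/125+43/500→59/500; 59/500+27/200→253/1000; 159/1000+181/1000→17/50; 1/5+207/1000→407/1000; 253/1000+17/50→593/1000; 407/1000+593/1000→1. L = 2711/1000 ≈ 2.7110.
Efficiency = H/L = 2.6562/2.7110 = 98.0%.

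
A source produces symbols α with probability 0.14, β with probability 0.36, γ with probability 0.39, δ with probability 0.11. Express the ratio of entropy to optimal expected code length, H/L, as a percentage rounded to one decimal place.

97.2%

Entropy H = −Σ p log₂ p ≈ 1.8078 bits.
Huffman merges: 11/100+7/50→1/4; 1/4+9/25→61/100; 39/100+61/100→1. L = 93/50 ≈ 1.8600.
Efficiency = H/L = 1.8078/1.8600 = 97.2%.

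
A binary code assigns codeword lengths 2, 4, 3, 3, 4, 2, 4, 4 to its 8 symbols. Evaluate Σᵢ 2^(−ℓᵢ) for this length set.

1

With common denominator 2^4 = 16: Σ 2^(−ℓᵢ) = 4/16 + 1/16 + 2/16 + 2/16 + 1/16 + 4/16 + 1/16 + 1/16 = 16/16 = 1.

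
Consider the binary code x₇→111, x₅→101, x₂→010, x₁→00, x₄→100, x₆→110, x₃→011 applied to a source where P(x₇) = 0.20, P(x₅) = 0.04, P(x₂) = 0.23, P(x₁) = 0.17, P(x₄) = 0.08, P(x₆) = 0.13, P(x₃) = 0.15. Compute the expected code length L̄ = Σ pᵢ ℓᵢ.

L̄ = Σ pᵢ·ℓᵢ = 0.20·3 + 0.04·3 + 0.23·3 + 0.17·2 + 0.08·3 + 0.13·3 + 0.15·3 = 2.83 bits/symbol.

2.83 bits/symbol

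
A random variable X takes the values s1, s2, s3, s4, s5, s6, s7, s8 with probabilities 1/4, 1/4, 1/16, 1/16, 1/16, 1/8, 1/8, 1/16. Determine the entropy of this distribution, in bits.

Each probability is a power of 1/2, so log₂(1/p) is an integer.
H = Σ p·log₂(1/p) = 1/4·2 + 1/4·2 + 1/16·4 + 1/16·4 + 1/16·4 + 1/8·3 + 1/8·3 + 1/16·4 = 2.75 bits.

2.75 bits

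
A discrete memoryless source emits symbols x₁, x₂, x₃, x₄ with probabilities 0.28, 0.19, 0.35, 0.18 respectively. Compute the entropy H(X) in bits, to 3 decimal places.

1.945 bits

H = −Σ pᵢ log₂ pᵢ.
−0.28·log₂(0.28) = 0.5142
−0.19·log₂(0.19) = 0.4552
−0.35·log₂(0.35) = 0.5301
−0.18·log₂(0.18) = 0.4453
Sum ≈ 1.9449 → 1.945 bits.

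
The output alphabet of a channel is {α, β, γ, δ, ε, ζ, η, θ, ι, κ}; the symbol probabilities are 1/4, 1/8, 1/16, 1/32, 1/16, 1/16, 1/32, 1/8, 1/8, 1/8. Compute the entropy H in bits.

Each probability is a power of 1/2, so log₂(1/p) is an integer.
H = Σ p·log₂(1/p) = 1/4·2 + 1/8·3 + 1/16·4 + 1/32·5 + 1/16·4 + 1/16·4 + 1/32·5 + 1/8·3 + 1/8·3 + 1/8·3 = 3.0625 bits.

3.0625 bits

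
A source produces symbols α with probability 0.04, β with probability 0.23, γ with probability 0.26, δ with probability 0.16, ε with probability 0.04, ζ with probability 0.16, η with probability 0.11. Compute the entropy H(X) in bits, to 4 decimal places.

2.5608 bits

H = −Σ pᵢ log₂ pᵢ.
−0.04·log₂(0.04) = 0.1858
−0.23·log₂(0.23) = 0.4877
−0.26·log₂(0.26) = 0.5053
−0.16·log₂(0.16) = 0.4230
−0.04·log₂(0.04) = 0.1858
−0.16·log₂(0.16) = 0.4230
−0.11·log₂(0.11) = 0.3503
Sum ≈ 2.5608 → 2.5608 bits.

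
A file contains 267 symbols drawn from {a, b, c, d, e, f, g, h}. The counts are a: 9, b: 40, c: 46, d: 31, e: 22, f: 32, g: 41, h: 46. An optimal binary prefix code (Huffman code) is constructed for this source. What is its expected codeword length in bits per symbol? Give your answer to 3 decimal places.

2.944 bits/symbol

Probabilities are the counts divided by 267.
Repeatedly combine the two least-probable nodes; the expected code length is the sum of the merged weights.
merge 3/89 + 22/267 → 31/267
merge 31/267 + 31/267 → 62/267
merge 32/267 + 40/267 → 24/89
merge 41/267 + 46/267 → 29/89
merge 46/267 + 62/267 → 36/89
merge 24/89 + 29/89 → 53/89
merge 36/89 + 53/89 → 1
L = 31/267 + 62/267 + 24/89 + 29/89 + 36/89 + 53/89 + 1 = 262/89 ≈ 2.944 bits/symbol.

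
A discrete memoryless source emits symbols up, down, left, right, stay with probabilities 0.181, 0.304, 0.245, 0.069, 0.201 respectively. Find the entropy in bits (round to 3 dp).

2.197 bits

H = −Σ pᵢ log₂ pᵢ.
−0.181·log₂(0.181) = 0.4463
−0.304·log₂(0.304) = 0.5222
−0.245·log₂(0.245) = 0.4971
−0.069·log₂(0.069) = 0.2662
−0.201·log₂(0.201) = 0.4653
Sum ≈ 2.1971 → 2.197 bits.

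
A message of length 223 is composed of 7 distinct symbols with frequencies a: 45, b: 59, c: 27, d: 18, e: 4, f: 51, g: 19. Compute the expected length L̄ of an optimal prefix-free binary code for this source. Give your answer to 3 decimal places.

2.587 bits/symbol

Probabilities are the counts divided by 223.
Repeatedly combine the two least-probable nodes; the expected code length is the sum of the merged weights.
merge 4/223 + 18/223 → 22/223
merge 19/223 + 22/223 → 41/223
merge 27/223 + 41/223 → 68/223
merge 45/223 + 51/223 → 96/223
merge 59/223 + 68/223 → 127/223
merge 96/223 + 127/223 → 1
L = 22/223 + 41/223 + 68/223 + 96/223 + 127/223 + 1 = 577/223 ≈ 2.587 bits/symbol.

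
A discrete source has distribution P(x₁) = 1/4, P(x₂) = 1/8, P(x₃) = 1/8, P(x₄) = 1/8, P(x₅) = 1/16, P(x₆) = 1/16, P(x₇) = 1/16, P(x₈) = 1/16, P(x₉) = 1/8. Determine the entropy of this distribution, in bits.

3 bits

Each probability is a power of 1/2, so log₂(1/p) is an integer.
H = Σ p·log₂(1/p) = 1/4·2 + 1/8·3 + 1/8·3 + 1/8·3 + 1/16·4 + 1/16·4 + 1/16·4 + 1/16·4 + 1/8·3 = 3 bits.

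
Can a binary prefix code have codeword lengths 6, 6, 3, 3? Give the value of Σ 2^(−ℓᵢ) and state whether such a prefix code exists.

0.28125; yes

With common denominator 2^6 = 64: Σ 2^(−ℓᵢ) = 1/64 + 1/64 + 8/64 + 8/64 = 18/64 = 0.28125.
Kraft's inequality requires Σ ≤ 1; here Σ = 0.28125 ≤ 1, so such a prefix code exists.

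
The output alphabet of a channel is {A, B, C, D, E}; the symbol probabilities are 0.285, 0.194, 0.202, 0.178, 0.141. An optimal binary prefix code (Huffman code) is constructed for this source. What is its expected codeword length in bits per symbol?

Repeatedly combine the two least-probable nodes; the expected code length is the sum of the merged weights.
merge 141/1000 + 89/500 → 319/1000
merge 97/500 + 101/500 → 99/250
merge 57/200 + 319/1000 → 151/250
merge 99/250 + 151/250 → 1
L = 319/1000 + 99/250 + 151/250 + 1 = 2319/1000 = 2.319 bits/symbol.

2.319 bits/symbol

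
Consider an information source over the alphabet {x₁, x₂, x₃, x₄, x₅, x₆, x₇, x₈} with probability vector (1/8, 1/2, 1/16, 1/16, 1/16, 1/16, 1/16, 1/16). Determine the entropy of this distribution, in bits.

2.375 bits

Each probability is a power of 1/2, so log₂(1/p) is an integer.
H = Σ p·log₂(1/p) = 1/8·3 + 1/2·1 + 1/16·4 + 1/16·4 + 1/16·4 + 1/16·4 + 1/16·4 + 1/16·4 = 2.375 bits.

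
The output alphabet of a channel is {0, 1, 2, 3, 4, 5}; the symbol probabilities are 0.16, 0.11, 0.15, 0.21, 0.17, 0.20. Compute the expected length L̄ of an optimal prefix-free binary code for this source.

Repeatedly combine the two least-probable nodes; the expected code length is the sum of the merged weights.
merge 11/100 + 3/20 → 13/50
merge 4/25 + 17/100 → 33/100
merge 1/5 + 21/100 → 41/100
merge 13/50 + 33/100 → 59/100
merge 41/100 + 59/100 → 1
L = 13/50 + 33/100 + 41/100 + 59/100 + 1 = 259/100 = 2.59 bits/symbol.

2.59 bits/symbol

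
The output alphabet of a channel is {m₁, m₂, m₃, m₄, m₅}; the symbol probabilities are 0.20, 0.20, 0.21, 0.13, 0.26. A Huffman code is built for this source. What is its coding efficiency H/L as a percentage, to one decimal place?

Entropy H = −Σ p log₂ p ≈ 2.2895 bits.
Huffman merges: 13/100+1/5→33/100; 1/5+21/100→41/100; 13/50+33/100→59/100; 41/100+59/100→1. L = 233/100 ≈ 2.3300.
Efficiency = H/L = 2.2895/2.3300 = 98.3%.

98.3%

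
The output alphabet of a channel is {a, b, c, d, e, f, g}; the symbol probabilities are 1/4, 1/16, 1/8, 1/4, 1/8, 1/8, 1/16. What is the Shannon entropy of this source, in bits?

2.625 bits

Each probability is a power of 1/2, so log₂(1/p) is an integer.
H = Σ p·log₂(1/p) = 1/4·2 + 1/16·4 + 1/8·3 + 1/4·2 + 1/8·3 + 1/8·3 + 1/16·4 = 2.625 bits.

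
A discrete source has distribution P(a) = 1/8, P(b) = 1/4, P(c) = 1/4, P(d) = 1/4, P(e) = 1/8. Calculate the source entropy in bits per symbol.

Each probability is a power of 1/2, so log₂(1/p) is an integer.
H = Σ p·log₂(1/p) = 1/8·3 + 1/4·2 + 1/4·2 + 1/4·2 + 1/8·3 = 2.25 bits.

2.25 bits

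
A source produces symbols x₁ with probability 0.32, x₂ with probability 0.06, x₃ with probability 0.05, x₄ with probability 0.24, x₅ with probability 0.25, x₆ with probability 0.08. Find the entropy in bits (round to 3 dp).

H = −Σ pᵢ log₂ pᵢ.
−0.32·log₂(0.32) = 0.5260
−0.06·log₂(0.06) = 0.2435
−0.05·log₂(0.05) = 0.2161
−0.24·log₂(0.24) = 0.4941
−0.25·log₂(0.25) = 0.5000
−0.08·log₂(0.08) = 0.2915
Sum ≈ 2.2713 → 2.271 bits.

2.271 bits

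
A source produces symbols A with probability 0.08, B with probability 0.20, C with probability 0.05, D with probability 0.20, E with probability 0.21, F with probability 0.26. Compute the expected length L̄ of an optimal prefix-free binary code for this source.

Repeatedly combine the two least-probable nodes; the expected code length is the sum of the merged weights.
merge 1/20 + 2/25 → 13/100
merge 13/100 + 1/5 → 33/100
merge 1/5 + 21/100 → 41/100
merge 13/50 + 33/100 → 59/100
merge 41/100 + 59/100 → 1
L = 13/100 + 33/100 + 41/100 + 59/100 + 1 = 123/50 = 2.46 bits/symbol.

2.46 bits/symbol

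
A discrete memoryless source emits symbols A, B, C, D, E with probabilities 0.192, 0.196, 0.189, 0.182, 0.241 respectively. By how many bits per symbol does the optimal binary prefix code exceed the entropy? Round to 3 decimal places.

Entropy H = −Σ p log₂ p ≈ 2.3143 bits.
Huffman merges: 91/500+189/1000→371/1000; 24/125+49/250→97/250; 241/1000+371/1000→153/250; 97/250+153/250→1. L = 2371/1000 ≈ 2.3710.
L − H = 2.3710 − 2.3143 = 0.057 bits.

0.057 bits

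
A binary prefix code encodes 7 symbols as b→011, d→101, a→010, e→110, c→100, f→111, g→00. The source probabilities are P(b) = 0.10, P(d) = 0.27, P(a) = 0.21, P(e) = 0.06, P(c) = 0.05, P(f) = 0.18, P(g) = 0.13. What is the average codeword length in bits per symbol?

L̄ = Σ pᵢ·ℓᵢ = 0.10·3 + 0.27·3 + 0.21·3 + 0.06·3 + 0.05·3 + 0.18·3 + 0.13·2 = 2.87 bits/symbol.

2.87 bits/symbol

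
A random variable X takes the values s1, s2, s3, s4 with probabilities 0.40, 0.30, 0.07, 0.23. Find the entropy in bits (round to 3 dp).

H = −Σ pᵢ log₂ pᵢ.
−0.40·log₂(0.40) = 0.5288
−0.30·log₂(0.30) = 0.5211
−0.07·log₂(0.07) = 0.2686
−0.23·log₂(0.23) = 0.4877
Sum ≈ 1.8061 → 1.806 bits.

1.806 bits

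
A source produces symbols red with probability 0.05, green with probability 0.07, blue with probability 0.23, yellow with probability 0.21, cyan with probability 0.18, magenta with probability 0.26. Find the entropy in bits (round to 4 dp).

2.3957 bits

H = −Σ pᵢ log₂ pᵢ.
−0.05·log₂(0.05) = 0.2161
−0.07·log₂(0.07) = 0.2686
−0.23·log₂(0.23) = 0.4877
−0.21·log₂(0.21) = 0.4728
−0.18·log₂(0.18) = 0.4453
−0.26·log₂(0.26) = 0.5053
Sum ≈ 2.3957 → 2.3957 bits.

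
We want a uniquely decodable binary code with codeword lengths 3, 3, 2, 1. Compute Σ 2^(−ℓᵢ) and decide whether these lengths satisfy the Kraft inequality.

1; yes

With common denominator 2^3 = 8: Σ 2^(−ℓᵢ) = 1/8 + 1/8 + 2/8 + 4/8 = 8/8 = 1.
Kraft's inequality requires Σ ≤ 1; here Σ = 1 ≤ 1, so such a prefix code exists.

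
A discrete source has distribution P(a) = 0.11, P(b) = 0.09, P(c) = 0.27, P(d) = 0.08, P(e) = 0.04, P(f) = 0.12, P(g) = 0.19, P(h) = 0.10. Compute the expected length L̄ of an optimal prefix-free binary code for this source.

Repeatedly combine the two least-probable nodes; the expected code length is the sum of the merged weights.
merge 1/25 + 2/25 → 3/25
merge 9/100 + 1/10 → 19/100
merge 11/100 + 3/25 → 23/100
merge 3/25 + 19/100 → 31/100
merge 19/100 + 23/100 → 21/50
merge 27/100 + 31/100 → 29/50
merge 21/50 + 29/50 → 1
L = 3/25 + 19/100 + 23/100 + 31/100 + 21/50 + 29/50 + 1 = 57/20 = 2.85 bits/symbol.

2.85 bits/symbol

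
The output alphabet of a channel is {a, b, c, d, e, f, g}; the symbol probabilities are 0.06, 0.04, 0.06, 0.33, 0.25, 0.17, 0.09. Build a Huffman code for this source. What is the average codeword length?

2.5 bits/symbol

Repeatedly combine the two least-probable nodes; the expected code length is the sum of the merged weights.
merge 1/25 + 3/50 → 1/10
merge 3/50 + 9/100 → 3/20
merge 1/10 + 3/20 → 1/4
merge 17/100 + 1/4 → 21/50
merge 1/4 + 33/100 → 29/50
merge 21/50 + 29/50 → 1
L = 1/10 + 3/20 + 1/4 + 21/50 + 29/50 + 1 = 5/2 = 2.5 bits/symbol.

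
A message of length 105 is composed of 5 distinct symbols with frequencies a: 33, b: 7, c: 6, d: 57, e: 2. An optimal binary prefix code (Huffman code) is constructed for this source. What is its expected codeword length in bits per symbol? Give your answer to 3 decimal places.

Probabilities are the counts divided by 105.
Repeatedly combine the two least-probable nodes; the expected code length is the sum of the merged weights.
merge 2/105 + 2/35 → 8/105
merge 1/15 + 8/105 → 1/7
merge 1/7 + 11/35 → 16/35
merge 16/35 + 19/35 → 1
L = 8/105 + 1/7 + 16/35 + 1 = 176/105 ≈ 1.676 bits/symbol.

1.676 bits/symbol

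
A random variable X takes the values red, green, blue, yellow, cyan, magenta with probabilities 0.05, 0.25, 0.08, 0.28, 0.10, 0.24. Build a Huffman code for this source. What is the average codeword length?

2.36 bits/symbol

Repeatedly combine the two least-probable nodes; the expected code length is the sum of the merged weights.
merge 1/20 + 2/25 → 13/100
merge 1/10 + 13/100 → 23/100
merge 23/100 + 6/25 → 47/100
merge 1/4 + 7/25 → 53/100
merge 47/100 + 53/100 → 1
L = 13/100 + 23/100 + 47/100 + 53/100 + 1 = 59/25 = 2.36 bits/symbol.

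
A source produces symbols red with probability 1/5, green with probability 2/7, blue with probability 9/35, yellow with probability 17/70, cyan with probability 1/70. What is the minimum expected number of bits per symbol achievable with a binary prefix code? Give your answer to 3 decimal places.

Repeatedly combine the two least-probable nodes; the expected code length is the sum of the merged weights.
merge 1/70 + 1/5 → 3/14
merge 3/14 + 17/70 → 16/35
merge 9/35 + 2/7 → 19/35
merge 16/35 + 19/35 → 1
L = 3/14 + 16/35 + 19/35 + 1 = 31/14 ≈ 2.214 bits/symbol.

2.214 bits/symbol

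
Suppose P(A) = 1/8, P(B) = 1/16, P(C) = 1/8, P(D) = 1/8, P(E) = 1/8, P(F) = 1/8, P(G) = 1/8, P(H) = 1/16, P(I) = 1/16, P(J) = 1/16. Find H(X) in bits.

3.25 bits

Each probability is a power of 1/2, so log₂(1/p) is an integer.
H = Σ p·log₂(1/p) = 1/8·3 + 1/16·4 + 1/8·3 + 1/8·3 + 1/8·3 + 1/8·3 + 1/8·3 + 1/16·4 + 1/16·4 + 1/16·4 = 3.25 bits.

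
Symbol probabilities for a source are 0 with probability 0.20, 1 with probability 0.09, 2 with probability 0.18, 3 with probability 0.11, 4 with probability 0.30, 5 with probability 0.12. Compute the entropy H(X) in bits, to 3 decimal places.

H = −Σ pᵢ log₂ pᵢ.
−0.20·log₂(0.20) = 0.4644
−0.09·log₂(0.09) = 0.3127
−0.18·log₂(0.18) = 0.4453
−0.11·log₂(0.11) = 0.3503
−0.30·log₂(0.30) = 0.5211
−0.12·log₂(0.12) = 0.3671
Sum ≈ 2.4608 → 2.461 bits.

2.461 bits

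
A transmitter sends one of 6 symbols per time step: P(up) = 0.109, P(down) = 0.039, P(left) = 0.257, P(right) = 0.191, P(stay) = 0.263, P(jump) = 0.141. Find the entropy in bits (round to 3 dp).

H = −Σ pᵢ log₂ pᵢ.
−0.109·log₂(0.109) = 0.3485
−0.039·log₂(0.039) = 0.1825
−0.257·log₂(0.257) = 0.5038
−0.191·log₂(0.191) = 0.4562
−0.263·log₂(0.263) = 0.5068
−0.141·log₂(0.141) = 0.3985
Sum ≈ 2.3963 → 2.396 bits.

2.396 bits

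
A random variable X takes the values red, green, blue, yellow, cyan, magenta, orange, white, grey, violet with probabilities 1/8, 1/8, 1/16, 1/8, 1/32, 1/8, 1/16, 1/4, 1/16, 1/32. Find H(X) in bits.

3.0625 bits

Each probability is a power of 1/2, so log₂(1/p) is an integer.
H = Σ p·log₂(1/p) = 1/8·3 + 1/8·3 + 1/16·4 + 1/8·3 + 1/32·5 + 1/8·3 + 1/16·4 + 1/4·2 + 1/16·4 + 1/32·5 = 3.0625 bits.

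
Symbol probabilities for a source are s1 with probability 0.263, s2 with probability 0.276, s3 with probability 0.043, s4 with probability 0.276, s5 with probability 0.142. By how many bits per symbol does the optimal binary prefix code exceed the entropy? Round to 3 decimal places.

0.058 bits

Entropy H = −Σ p log₂ p ≈ 2.1270 bits.
Huffman merges: 43/1000+71/500→37/200; 37/200+263/1000→56/125; 69/250+69/250→69/125; 56/125+69/125→1. L = 437/200 ≈ 2.1850.
L − H = 2.1850 − 2.1270 = 0.058 bits.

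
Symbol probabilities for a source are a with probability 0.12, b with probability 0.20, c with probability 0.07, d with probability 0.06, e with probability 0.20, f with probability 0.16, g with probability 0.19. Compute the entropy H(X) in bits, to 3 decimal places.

H = −Σ pᵢ log₂ pᵢ.
−0.12·log₂(0.12) = 0.3671
−0.20·log₂(0.20) = 0.4644
−0.07·log₂(0.07) = 0.2686
−0.06·log₂(0.06) = 0.2435
−0.20·log₂(0.20) = 0.4644
−0.16·log₂(0.16) = 0.4230
−0.19·log₂(0.19) = 0.4552
Sum ≈ 2.6862 → 2.686 bits.

2.686 bits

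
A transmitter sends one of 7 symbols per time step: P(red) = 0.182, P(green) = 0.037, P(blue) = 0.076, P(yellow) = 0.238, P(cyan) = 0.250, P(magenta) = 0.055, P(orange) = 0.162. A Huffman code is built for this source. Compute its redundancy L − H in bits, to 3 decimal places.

Entropy H = −Σ p log₂ p ≈ 2.5543 bits.
Huffman merges: 37/1000+11/200→23/250; 19/250+23/250→21/125; 81/500+21/125→33/100; 91/500+119/500→21/50; 1/4+33/100→29/50; 21/50+29/50→1. L = 259/100 ≈ 2.5900.
L − H = 2.5900 − 2.5543 = 0.036 bits.

0.036 bits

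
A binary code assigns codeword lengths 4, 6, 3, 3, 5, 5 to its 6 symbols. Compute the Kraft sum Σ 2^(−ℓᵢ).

With common denominator 2^6 = 64: Σ 2^(−ℓᵢ) = 4/64 + 1/64 + 8/64 + 8/64 + 2/64 + 2/64 = 25/64 = 0.390625.

0.390625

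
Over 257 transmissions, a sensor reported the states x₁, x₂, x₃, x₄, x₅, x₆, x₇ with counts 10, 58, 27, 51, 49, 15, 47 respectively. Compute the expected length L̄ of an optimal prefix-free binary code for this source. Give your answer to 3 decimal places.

2.673 bits/symbol

Probabilities are the counts divided by 257.
Repeatedly combine the two least-probable nodes; the expected code length is the sum of the merged weights.
merge 10/257 + 15/257 → 25/257
merge 25/257 + 27/257 → 52/257
merge 47/257 + 49/257 → 96/257
merge 51/257 + 52/257 → 103/257
merge 58/257 + 96/257 → 154/257
merge 103/257 + 154/257 → 1
L = 25/257 + 52/257 + 96/257 + 103/257 + 154/257 + 1 = 687/257 ≈ 2.673 bits/symbol.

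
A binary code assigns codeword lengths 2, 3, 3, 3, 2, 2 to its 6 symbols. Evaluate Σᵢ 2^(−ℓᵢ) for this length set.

With common denominator 2^3 = 8: Σ 2^(−ℓᵢ) = 2/8 + 1/8 + 1/8 + 1/8 + 2/8 + 2/8 = 9/8 = 1.125.

1.125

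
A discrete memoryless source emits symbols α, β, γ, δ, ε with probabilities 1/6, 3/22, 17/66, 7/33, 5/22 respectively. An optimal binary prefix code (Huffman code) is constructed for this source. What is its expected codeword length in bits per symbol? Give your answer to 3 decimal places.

Repeatedly combine the two least-probable nodes; the expected code length is the sum of the merged weights.
merge 3/22 + 1/6 → 10/33
merge 7/33 + 5/22 → 29/66
merge 17/66 + 10/33 → 37/66
merge 29/66 + 37/66 → 1
L = 10/33 + 29/66 + 37/66 + 1 = 76/33 ≈ 2.303 bits/symbol.

2.303 bits/symbol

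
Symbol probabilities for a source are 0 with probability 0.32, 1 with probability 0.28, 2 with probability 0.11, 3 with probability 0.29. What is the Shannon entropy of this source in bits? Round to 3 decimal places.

H = −Σ pᵢ log₂ pᵢ.
−0.32·log₂(0.32) = 0.5260
−0.28·log₂(0.28) = 0.5142
−0.11·log₂(0.11) = 0.3503
−0.29·log₂(0.29) = 0.5179
Sum ≈ 1.9084 → 1.908 bits.

1.908 bits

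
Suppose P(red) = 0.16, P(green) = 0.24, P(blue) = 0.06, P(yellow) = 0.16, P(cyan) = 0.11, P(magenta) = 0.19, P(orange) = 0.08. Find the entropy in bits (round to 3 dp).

2.681 bits

H = −Σ pᵢ log₂ pᵢ.
−0.16·log₂(0.16) = 0.4230
−0.24·log₂(0.24) = 0.4941
−0.06·log₂(0.06) = 0.2435
−0.16·log₂(0.16) = 0.4230
−0.11·log₂(0.11) = 0.3503
−0.19·log₂(0.19) = 0.4552
−0.08·log₂(0.08) = 0.2915
Sum ≈ 2.6807 → 2.681 bits.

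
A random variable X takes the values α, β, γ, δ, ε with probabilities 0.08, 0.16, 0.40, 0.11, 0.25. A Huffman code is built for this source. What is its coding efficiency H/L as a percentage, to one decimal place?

Entropy H = −Σ p log₂ p ≈ 2.0936 bits.
Huffman merges: 2/25+11/100→19/100; 4/25+19/100→7/20; 1/4+7/20→3/5; 2/5+3/5→1. L = 107/50 ≈ 2.1400.
Efficiency = H/L = 2.0936/2.1400 = 97.8%.

97.8%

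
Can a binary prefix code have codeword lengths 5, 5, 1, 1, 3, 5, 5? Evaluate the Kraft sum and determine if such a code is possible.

With common denominator 2^5 = 32: Σ 2^(−ℓᵢ) = 1/32 + 1/32 + 16/32 + 16/32 + 4/32 + 1/32 + 1/32 = 40/32 = 1.25.
Kraft's inequality requires Σ ≤ 1; here Σ = 1.25 > 1, so no such prefix code exists.

1.25; no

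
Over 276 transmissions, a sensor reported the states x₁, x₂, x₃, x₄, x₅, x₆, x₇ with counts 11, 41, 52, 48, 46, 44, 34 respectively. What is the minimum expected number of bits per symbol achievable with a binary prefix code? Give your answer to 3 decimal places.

Probabilities are the counts divided by 276.
Repeatedly combine the two least-probable nodes; the expected code length is the sum of the merged weights.
merge 11/276 + 17/138 → 15/92
merge 41/276 + 11/69 → 85/276
merge 15/92 + 1/6 → 91/276
merge 4/23 + 13/69 → 25/69
merge 85/276 + 91/276 → 44/69
merge 25/69 + 44/69 → 1
L = 15/92 + 85/276 + 91/276 + 25/69 + 44/69 + 1 = 773/276 ≈ 2.801 bits/symbol.

2.801 bits/symbol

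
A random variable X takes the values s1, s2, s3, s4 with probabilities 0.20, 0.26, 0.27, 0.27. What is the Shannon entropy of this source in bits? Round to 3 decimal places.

H = −Σ pᵢ log₂ pᵢ.
−0.20·log₂(0.20) = 0.4644
−0.26·log₂(0.26) = 0.5053
−0.27·log₂(0.27) = 0.5100
−0.27·log₂(0.27) = 0.5100
Sum ≈ 1.9897 → 1.990 bits.

1.990 bits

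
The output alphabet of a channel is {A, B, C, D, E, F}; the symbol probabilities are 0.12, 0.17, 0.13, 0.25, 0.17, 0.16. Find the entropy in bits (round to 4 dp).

2.5419 bits

H = −Σ pᵢ log₂ pᵢ.
−0.12·log₂(0.12) = 0.3671
−0.17·log₂(0.17) = 0.4346
−0.13·log₂(0.13) = 0.3826
−0.25·log₂(0.25) = 0.5000
−0.17·log₂(0.17) = 0.4346
−0.16·log₂(0.16) = 0.4230
Sum ≈ 2.5419 → 2.5419 bits.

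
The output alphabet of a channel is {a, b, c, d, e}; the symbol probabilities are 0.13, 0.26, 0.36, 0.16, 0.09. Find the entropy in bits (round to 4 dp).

H = −Σ pᵢ log₂ pᵢ.
−0.13·log₂(0.13) = 0.3826
−0.26·log₂(0.26) = 0.5053
−0.36·log₂(0.36) = 0.5306
−0.16·log₂(0.16) = 0.4230
−0.09·log₂(0.09) = 0.3127
Sum ≈ 2.1542 → 2.1542 bits.

2.1542 bits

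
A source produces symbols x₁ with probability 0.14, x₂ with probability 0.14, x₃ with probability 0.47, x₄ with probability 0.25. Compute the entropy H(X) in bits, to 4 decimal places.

H = −Σ pᵢ log₂ pᵢ.
−0.14·log₂(0.14) = 0.3971
−0.14·log₂(0.14) = 0.3971
−0.47·log₂(0.47) = 0.5120
−0.25·log₂(0.25) = 0.5000
Sum ≈ 1.8062 → 1.8062 bits.

1.8062 bits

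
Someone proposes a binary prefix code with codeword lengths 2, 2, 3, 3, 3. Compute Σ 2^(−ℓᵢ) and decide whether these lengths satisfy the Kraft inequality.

0.875; yes

With common denominator 2^3 = 8: Σ 2^(−ℓᵢ) = 2/8 + 2/8 + 1/8 + 1/8 + 1/8 = 7/8 = 0.875.
Kraft's inequality requires Σ ≤ 1; here Σ = 0.875 ≤ 1, so such a prefix code exists.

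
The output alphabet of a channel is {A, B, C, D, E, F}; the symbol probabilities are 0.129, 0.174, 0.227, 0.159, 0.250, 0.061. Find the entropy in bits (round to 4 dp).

H = −Σ pᵢ log₂ pᵢ.
−0.129·log₂(0.129) = 0.3811
−0.174·log₂(0.174) = 0.4390
−0.227·log₂(0.227) = 0.4856
−0.159·log₂(0.159) = 0.4218
−0.250·log₂(0.250) = 0.5000
−0.061·log₂(0.061) = 0.2461
Sum ≈ 2.4737 → 2.4737 bits.

2.4737 bits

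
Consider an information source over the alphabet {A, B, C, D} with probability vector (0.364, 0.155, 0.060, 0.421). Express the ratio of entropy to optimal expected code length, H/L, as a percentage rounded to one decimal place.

Entropy H = −Σ p log₂ p ≈ 1.7166 bits.
Huffman merges: 3/50+31/200→43/200; 43/200+91/250→579/1000; 421/1000+579/1000→1. L = 897/500 ≈ 1.7940.
Efficiency = H/L = 1.7166/1.7940 = 95.7%.

95.7%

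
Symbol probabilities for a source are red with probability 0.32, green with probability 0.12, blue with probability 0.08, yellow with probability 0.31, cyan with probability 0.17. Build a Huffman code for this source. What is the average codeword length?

2.2 bits/symbol

Repeatedly combine the two least-probable nodes; the expected code length is the sum of the merged weights.
merge 2/25 + 3/25 → 1/5
merge 17/100 + 1/5 → 37/100
merge 31/100 + 8/25 → 63/100
merge 37/100 + 63/100 → 1
L = 1/5 + 37/100 + 63/100 + 1 = 11/5 = 2.2 bits/symbol.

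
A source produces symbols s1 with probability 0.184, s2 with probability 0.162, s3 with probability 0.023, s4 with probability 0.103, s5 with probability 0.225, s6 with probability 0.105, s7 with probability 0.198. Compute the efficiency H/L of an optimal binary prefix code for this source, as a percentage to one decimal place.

Entropy H = −Σ p log₂ p ≈ 2.6259 bits.
Huffman merges: 23/1000+103/1000→63/500; 21/200+63/500→231/1000; 81/500+23/125→173/500; 99/500+9/40→423/1000; 231/1000+173/500→577/1000; 423/1000+577/1000→1. L = 2703/1000 ≈ 2.7030.
Efficiency = H/L = 2.6259/2.7030 = 97.1%.

97.1%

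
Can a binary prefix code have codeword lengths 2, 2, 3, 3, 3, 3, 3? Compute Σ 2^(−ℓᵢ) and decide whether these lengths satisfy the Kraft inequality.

1.125; no

With common denominator 2^3 = 8: Σ 2^(−ℓᵢ) = 2/8 + 2/8 + 1/8 + 1/8 + 1/8 + 1/8 + 1/8 = 9/8 = 1.125.
Kraft's inequality requires Σ ≤ 1; here Σ = 1.125 > 1, so no such prefix code exists.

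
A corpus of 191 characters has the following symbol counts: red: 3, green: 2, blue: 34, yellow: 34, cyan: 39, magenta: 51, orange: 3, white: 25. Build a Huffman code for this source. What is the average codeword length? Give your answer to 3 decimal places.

Probabilities are the counts divided by 191.
Repeatedly combine the two least-probable nodes; the expected code length is the sum of the merged weights.
merge 2/191 + 3/191 → 5/191
merge 3/191 + 5/191 → 8/191
merge 8/191 + 25/191 → 33/191
merge 33/191 + 34/191 → 67/191
merge 34/191 + 39/191 → 73/191
merge 51/191 + 67/191 → 118/191
merge 73/191 + 118/191 → 1
L = 5/191 + 8/191 + 33/191 + 67/191 + 73/191 + 118/191 + 1 = 495/191 ≈ 2.592 bits/symbol.

2.592 bits/symbol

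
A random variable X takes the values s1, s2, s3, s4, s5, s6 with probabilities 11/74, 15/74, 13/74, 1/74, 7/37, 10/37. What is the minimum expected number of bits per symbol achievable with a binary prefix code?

2.5 bits/symbol

Repeatedly combine the two least-probable nodes; the expected code length is the sum of the merged weights.
merge 1/74 + 11/74 → 6/37
merge 6/37 + 13/74 → 25/74
merge 7/37 + 15/74 → 29/74
merge 10/37 + 25/74 → 45/74
merge 29/74 + 45/74 → 1
L = 6/37 + 25/74 + 29/74 + 45/74 + 1 = 5/2 = 2.5 bits/symbol.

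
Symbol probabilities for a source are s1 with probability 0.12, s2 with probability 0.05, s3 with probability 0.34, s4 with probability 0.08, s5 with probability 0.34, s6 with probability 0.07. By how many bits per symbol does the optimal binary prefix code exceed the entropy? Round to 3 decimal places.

0.098 bits

Entropy H = −Σ p log₂ p ≈ 2.2016 bits.
Huffman merges: 1/20+7/100→3/25; 2/25+3/25→1/5; 3/25+1/5→8/25; 8/25+17/50→33/50; 17/50+33/50→1. L = 23/10 ≈ 2.3000.
L − H = 2.3000 − 2.2016 = 0.098 bits.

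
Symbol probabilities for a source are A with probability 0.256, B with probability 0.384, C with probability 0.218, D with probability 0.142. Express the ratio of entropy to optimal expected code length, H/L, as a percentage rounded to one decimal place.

96.8%

Entropy H = −Σ p log₂ p ≈ 1.9124 bits.
Huffman merges: 71/500+109/500→9/25; 32/125+9/25→77/125; 48/125+77/125→1. L = 247/125 ≈ 1.9760.
Efficiency = H/L = 1.9124/1.9760 = 96.8%.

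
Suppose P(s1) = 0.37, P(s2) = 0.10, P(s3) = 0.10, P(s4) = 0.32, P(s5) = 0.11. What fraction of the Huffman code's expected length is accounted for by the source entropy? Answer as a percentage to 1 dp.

Entropy H = −Σ p log₂ p ≈ 2.0714 bits.
Huffman merges: 1/10+1/10→1/5; 11/100+1/5→31/100; 31/100+8/25→63/100; 37/100+63/100→1. L = 107/50 ≈ 2.1400.
Efficiency = H/L = 2.0714/2.1400 = 96.8%.

96.8%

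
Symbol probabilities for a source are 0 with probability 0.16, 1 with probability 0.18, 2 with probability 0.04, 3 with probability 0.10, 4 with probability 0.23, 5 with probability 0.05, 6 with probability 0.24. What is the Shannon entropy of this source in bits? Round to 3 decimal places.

H = −Σ pᵢ log₂ pᵢ.
−0.16·log₂(0.16) = 0.4230
−0.18·log₂(0.18) = 0.4453
−0.04·log₂(0.04) = 0.1858
−0.10·log₂(0.10) = 0.3322
−0.23·log₂(0.23) = 0.4877
−0.05·log₂(0.05) = 0.2161
−0.24·log₂(0.24) = 0.4941
Sum ≈ 2.5842 → 2.584 bits.

2.584 bits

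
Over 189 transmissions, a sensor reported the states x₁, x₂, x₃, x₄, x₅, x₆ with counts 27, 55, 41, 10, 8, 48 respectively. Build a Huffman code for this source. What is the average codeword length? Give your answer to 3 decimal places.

2.333 bits/symbol

Probabilities are the counts divided by 189.
Repeatedly combine the two least-probable nodes; the expected code length is the sum of the merged weights.
merge 8/189 + 10/189 → 2/21
merge 2/21 + 1/7 → 5/21
merge 41/189 + 5/21 → 86/189
merge 16/63 + 55/189 → 103/189
merge 86/189 + 103/189 → 1
L = 2/21 + 5/21 + 86/189 + 103/189 + 1 = 7/3 ≈ 2.333 bits/symbol.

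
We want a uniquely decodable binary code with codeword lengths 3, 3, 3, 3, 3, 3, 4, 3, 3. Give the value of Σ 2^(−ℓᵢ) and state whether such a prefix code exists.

1.0625; no

With common denominator 2^4 = 16: Σ 2^(−ℓᵢ) = 2/16 + 2/16 + 2/16 + 2/16 + 2/16 + 2/16 + 1/16 + 2/16 + 2/16 = 17/16 = 1.0625.
Kraft's inequality requires Σ ≤ 1; here Σ = 1.0625 > 1, so no such prefix code exists.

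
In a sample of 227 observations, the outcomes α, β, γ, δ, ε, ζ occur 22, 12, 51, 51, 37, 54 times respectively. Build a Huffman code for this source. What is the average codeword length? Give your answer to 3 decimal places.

2.463 bits/symbol

Probabilities are the counts divided by 227.
Repeatedly combine the two least-probable nodes; the expected code length is the sum of the merged weights.
merge 12/227 + 22/227 → 34/227
merge 34/227 + 37/227 → 71/227
merge 51/227 + 51/227 → 102/227
merge 54/227 + 71/227 → 125/227
merge 102/227 + 125/227 → 1
L = 34/227 + 71/227 + 102/227 + 125/227 + 1 = 559/227 ≈ 2.463 bits/symbol.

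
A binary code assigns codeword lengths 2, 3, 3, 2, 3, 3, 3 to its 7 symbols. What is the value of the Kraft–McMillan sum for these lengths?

With common denominator 2^3 = 8: Σ 2^(−ℓᵢ) = 2/8 + 1/8 + 1/8 + 2/8 + 1/8 + 1/8 + 1/8 = 9/8 = 1.125.

1.125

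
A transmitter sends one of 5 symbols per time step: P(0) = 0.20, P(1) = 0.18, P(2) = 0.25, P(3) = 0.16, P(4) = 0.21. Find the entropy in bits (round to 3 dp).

H = −Σ pᵢ log₂ pᵢ.
−0.20·log₂(0.20) = 0.4644
−0.18·log₂(0.18) = 0.4453
−0.25·log₂(0.25) = 0.5000
−0.16·log₂(0.16) = 0.4230
−0.21·log₂(0.21) = 0.4728
Sum ≈ 2.3055 → 2.306 bits.

2.306 bits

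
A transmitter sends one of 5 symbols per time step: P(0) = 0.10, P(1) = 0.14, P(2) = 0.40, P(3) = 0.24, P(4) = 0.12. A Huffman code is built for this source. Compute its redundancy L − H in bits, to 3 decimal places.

Entropy H = −Σ p log₂ p ≈ 2.1193 bits.
Huffman merges: 1/10+3/25→11/50; 7/50+11/50→9/25; 6/25+9/25→3/5; 2/5+3/5→1. L = 109/50 ≈ 2.1800.
L − H = 2.1800 − 2.1193 = 0.061 bits.

0.061 bits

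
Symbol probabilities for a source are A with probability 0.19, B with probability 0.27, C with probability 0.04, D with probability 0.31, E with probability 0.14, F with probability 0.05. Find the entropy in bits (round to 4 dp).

H = −Σ pᵢ log₂ pᵢ.
−0.19·log₂(0.19) = 0.4552
−0.27·log₂(0.27) = 0.5100
−0.04·log₂(0.04) = 0.1858
−0.31·log₂(0.31) = 0.5238
−0.14·log₂(0.14) = 0.3971
−0.05·log₂(0.05) = 0.2161
Sum ≈ 2.2880 → 2.2880 bits.

2.2880 bits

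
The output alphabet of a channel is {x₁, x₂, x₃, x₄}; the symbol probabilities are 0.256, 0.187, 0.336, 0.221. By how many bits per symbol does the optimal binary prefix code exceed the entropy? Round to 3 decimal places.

Entropy H = −Σ p log₂ p ≈ 1.9656 bits.
Huffman merges: 187/1000+221/1000→51/125; 32/125+42/125→74/125; 51/125+74/125→1. L = 2 ≈ 2.0000.
L − H = 2.0000 − 1.9656 = 0.034 bits.

0.034 bits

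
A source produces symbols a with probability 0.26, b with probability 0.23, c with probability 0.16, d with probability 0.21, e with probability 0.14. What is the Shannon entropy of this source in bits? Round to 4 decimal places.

H = −Σ pᵢ log₂ pᵢ.
−0.26·log₂(0.26) = 0.5053
−0.23·log₂(0.23) = 0.4877
−0.16·log₂(0.16) = 0.4230
−0.21·log₂(0.21) = 0.4728
−0.14·log₂(0.14) = 0.3971
Sum ≈ 2.2859 → 2.2859 bits.

2.2859 bits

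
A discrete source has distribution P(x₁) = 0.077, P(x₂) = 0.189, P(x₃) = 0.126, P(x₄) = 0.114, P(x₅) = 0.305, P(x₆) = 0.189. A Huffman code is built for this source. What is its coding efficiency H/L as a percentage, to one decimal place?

Entropy H = −Σ p log₂ p ≈ 2.4496 bits.
Huffman merges: 77/1000+57/500→191/1000; 63/500+189/1000→63/200; 189/1000+191/1000→19/50; 61/200+63/200→31/50; 19/50+31/50→1. L = 1253/500 ≈ 2.5060.
Efficiency = H/L = 2.4496/2.5060 = 97.7%.

97.7%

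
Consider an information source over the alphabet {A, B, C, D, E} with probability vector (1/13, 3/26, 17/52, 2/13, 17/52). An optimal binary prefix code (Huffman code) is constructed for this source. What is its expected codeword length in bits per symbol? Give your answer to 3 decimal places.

Repeatedly combine the two least-probable nodes; the expected code length is the sum of the merged weights.
merge 1/13 + 3/26 → 5/26
merge 2/13 + 5/26 → 9/26
merge 17/52 + 17/52 → 17/26
merge 9/26 + 17/26 → 1
L = 5/26 + 9/26 + 17/26 + 1 = 57/26 ≈ 2.192 bits/symbol.

2.192 bits/symbol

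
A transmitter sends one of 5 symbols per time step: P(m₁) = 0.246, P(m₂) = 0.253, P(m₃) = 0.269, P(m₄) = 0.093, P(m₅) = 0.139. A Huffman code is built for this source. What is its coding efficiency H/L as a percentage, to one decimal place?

99.6%

Entropy H = −Σ p log₂ p ≈ 2.2233 bits.
Huffman merges: 93/1000+139/1000→29/125; 29/125+123/500→239/500; 253/1000+269/1000→261/500; 239/500+261/500→1. L = 279/125 ≈ 2.2320.
Efficiency = H/L = 2.2233/2.2320 = 99.6%.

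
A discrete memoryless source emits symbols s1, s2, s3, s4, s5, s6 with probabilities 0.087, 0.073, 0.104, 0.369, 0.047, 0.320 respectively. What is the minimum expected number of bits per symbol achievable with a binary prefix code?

2.253 bits/symbol

Repeatedly combine the two least-probable nodes; the expected code length is the sum of the merged weights.
merge 47/1000 + 73/1000 → 3/25
merge 87/1000 + 13/125 → 191/1000
merge 3/25 + 191/1000 → 311/1000
merge 311/1000 + 8/25 → 631/1000
merge 369/1000 + 631/1000 → 1
L = 3/25 + 191/1000 + 311/1000 + 631/1000 + 1 = 2253/1000 = 2.253 bits/symbol.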